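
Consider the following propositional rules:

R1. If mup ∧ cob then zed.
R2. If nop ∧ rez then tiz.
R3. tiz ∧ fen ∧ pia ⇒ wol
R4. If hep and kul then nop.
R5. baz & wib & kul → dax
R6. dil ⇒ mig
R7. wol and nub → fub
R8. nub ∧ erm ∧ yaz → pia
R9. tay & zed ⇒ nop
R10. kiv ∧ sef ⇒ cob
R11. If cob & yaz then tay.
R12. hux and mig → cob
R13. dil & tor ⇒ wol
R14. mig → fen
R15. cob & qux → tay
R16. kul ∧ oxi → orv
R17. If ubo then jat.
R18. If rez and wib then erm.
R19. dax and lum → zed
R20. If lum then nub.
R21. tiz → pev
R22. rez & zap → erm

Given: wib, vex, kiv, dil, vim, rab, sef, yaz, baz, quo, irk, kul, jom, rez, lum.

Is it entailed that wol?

Yes

dax  (by R5: baz, wib, kul)
mig  (by R6: dil)
cob  (by R10: kiv, sef)
tay  (by R11: cob, yaz)
fen  (by R14: mig)
erm  (by R18: rez, wib)
zed  (by R19: dax, lum)
nub  (by R20: lum)
pia  (by R8: nub, erm, yaz)
nop  (by R9: tay, zed)
tiz  (by R2: nop, rez)
wol  (by R3: tiz, fen, pia)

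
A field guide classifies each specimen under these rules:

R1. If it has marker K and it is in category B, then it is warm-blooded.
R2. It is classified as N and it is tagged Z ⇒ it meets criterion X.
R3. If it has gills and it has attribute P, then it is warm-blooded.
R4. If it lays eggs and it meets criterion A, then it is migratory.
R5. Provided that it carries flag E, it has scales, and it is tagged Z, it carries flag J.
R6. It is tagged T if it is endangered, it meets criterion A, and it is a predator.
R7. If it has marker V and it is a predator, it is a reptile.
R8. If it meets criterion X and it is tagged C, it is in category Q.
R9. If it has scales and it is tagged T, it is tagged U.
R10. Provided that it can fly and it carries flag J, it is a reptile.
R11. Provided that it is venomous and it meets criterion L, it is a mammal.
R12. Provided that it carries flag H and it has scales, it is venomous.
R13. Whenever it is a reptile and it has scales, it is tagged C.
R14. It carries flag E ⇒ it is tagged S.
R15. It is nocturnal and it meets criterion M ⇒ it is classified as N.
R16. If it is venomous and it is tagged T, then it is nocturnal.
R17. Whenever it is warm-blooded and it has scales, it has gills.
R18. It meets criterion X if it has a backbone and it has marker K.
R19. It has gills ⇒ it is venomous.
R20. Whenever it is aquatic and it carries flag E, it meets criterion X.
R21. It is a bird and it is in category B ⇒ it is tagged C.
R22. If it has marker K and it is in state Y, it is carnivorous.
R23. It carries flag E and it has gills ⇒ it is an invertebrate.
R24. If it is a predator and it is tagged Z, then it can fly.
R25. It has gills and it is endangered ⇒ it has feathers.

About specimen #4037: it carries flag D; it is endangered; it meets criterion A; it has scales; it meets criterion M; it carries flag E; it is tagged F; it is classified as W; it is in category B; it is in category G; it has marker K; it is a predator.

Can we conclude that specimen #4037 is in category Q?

Forward chaining from the given facts derives: is warm-blooded, is tagged T, is tagged U, is tagged S, has gills, is venomous, is an invertebrate, has feathers, is nocturnal, is classified as N.
The only rule concluding "it is in category Q" is R8, which needs "it meets criterion X"; that is never established.

No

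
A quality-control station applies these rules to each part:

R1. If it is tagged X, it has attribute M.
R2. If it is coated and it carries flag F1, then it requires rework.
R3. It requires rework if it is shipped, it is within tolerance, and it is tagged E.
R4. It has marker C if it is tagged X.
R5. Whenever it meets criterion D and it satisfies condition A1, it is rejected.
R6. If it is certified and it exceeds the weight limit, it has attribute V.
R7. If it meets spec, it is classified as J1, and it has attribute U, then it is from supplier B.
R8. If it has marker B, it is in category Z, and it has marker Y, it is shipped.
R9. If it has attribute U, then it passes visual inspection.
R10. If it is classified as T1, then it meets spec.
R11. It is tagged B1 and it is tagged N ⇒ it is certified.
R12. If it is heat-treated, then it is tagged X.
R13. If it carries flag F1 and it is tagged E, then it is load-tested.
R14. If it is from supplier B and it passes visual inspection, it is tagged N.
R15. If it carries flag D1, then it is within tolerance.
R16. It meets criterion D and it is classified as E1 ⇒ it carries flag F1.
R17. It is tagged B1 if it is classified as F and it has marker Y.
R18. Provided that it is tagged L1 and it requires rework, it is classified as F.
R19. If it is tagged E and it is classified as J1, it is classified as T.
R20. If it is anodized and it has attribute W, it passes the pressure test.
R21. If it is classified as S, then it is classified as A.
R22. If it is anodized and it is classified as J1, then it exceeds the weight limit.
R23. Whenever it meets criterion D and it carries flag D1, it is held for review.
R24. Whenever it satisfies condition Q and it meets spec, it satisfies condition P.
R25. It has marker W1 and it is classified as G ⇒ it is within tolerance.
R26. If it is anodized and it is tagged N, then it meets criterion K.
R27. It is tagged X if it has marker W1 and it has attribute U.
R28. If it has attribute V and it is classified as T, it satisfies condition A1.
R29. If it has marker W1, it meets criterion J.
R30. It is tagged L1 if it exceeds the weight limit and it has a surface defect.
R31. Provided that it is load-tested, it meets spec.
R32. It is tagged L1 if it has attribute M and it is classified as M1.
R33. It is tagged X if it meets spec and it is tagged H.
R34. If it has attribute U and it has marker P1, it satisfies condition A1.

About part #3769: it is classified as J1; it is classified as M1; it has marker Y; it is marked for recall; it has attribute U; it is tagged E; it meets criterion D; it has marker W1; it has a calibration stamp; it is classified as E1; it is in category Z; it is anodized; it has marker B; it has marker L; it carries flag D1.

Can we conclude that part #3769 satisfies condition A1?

Yes

By R8 (it has marker B, it is in category Z, it has marker Y): it is shipped.
By R9 (it has attribute U): it passes visual inspection.
By R15 (it carries flag D1): it is within tolerance.
By R16 (it meets criterion D, it is classified as E1): it carries flag F1.
By R19 (it is tagged E, it is classified as J1): it is classified as T.
By R22 (it is anodized, it is classified as J1): it exceeds the weight limit.
By R27 (it has marker W1, it has attribute U): it is tagged X.
By R1 (it is tagged X): it has attribute M.
By R3 (it is shipped, it is within tolerance, it is tagged E): it requires rework.
By R13 (it carries flag F1, it is tagged E): it is load-tested.
By R31 (it is load-tested): it meets spec.
By R32 (it has attribute M, it is classified as M1): it is tagged L1.
By R7 (it meets spec, it is classified as J1, it has attribute U): it is from supplier B.
By R14 (it is from supplier B, it passes visual inspection): it is tagged N.
By R18 (it is tagged L1, it requires rework): it is classified as F.
By R17 (it is classified as F, it has marker Y): it is tagged B1.
By R11 (it is tagged B1, it is tagged N): it is certified.
By R6 (it is certified, it exceeds the weight limit): it has attribute V.
By R28 (it has attribute V, it is classified as T): it satisfies condition A1.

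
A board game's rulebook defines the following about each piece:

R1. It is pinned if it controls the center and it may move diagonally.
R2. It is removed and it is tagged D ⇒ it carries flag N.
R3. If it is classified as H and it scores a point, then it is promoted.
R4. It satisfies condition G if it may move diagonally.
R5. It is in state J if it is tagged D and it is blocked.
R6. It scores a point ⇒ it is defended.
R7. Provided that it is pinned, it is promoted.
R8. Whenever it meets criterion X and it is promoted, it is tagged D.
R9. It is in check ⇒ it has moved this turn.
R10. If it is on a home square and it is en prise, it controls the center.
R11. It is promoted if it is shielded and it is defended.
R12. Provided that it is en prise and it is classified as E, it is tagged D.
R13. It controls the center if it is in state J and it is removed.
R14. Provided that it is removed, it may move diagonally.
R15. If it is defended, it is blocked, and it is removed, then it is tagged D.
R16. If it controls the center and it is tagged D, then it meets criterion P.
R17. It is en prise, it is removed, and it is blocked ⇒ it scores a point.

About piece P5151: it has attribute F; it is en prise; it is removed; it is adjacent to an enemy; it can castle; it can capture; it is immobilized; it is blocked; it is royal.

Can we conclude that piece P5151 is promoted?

By R14 (it is removed): it may move diagonally.
By R17 (it is en prise, it is removed, it is blocked): it scores a point.
By R6 (it scores a point): it is defended.
By R15 (it is defended, it is blocked, it is removed): it is tagged D.
By R5 (it is tagged D, it is blocked): it is in state J.
By R13 (it is in state J, it is removed): it controls the center.
By R1 (it controls the center, it may move diagonally): it is pinned.
By R7 (it is pinned): it is promoted.

Yes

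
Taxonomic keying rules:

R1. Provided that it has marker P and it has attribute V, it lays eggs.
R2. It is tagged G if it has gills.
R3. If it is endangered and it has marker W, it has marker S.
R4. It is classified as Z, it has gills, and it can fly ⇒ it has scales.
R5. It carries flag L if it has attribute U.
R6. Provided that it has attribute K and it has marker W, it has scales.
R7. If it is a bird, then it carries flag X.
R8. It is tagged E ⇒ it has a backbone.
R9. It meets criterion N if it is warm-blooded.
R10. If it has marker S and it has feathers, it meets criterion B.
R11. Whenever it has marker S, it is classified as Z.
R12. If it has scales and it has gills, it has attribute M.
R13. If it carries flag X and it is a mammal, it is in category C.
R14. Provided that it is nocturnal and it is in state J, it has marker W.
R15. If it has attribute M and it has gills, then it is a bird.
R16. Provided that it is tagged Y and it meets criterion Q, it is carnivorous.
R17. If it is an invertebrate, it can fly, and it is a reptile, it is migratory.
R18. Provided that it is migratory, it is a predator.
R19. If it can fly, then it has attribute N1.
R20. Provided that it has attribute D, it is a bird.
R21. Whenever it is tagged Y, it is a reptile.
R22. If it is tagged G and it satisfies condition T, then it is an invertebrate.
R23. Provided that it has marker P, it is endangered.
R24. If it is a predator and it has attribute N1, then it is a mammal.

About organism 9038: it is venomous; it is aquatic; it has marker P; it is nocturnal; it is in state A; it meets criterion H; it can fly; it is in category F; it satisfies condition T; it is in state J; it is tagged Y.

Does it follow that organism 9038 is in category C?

Forward chaining from the given facts derives: has marker W, has attribute N1, is a reptile, is endangered, has marker S, is classified as Z.
The only rule concluding "it is in category C" is R13, which needs "it carries flag X"; that is never established.

No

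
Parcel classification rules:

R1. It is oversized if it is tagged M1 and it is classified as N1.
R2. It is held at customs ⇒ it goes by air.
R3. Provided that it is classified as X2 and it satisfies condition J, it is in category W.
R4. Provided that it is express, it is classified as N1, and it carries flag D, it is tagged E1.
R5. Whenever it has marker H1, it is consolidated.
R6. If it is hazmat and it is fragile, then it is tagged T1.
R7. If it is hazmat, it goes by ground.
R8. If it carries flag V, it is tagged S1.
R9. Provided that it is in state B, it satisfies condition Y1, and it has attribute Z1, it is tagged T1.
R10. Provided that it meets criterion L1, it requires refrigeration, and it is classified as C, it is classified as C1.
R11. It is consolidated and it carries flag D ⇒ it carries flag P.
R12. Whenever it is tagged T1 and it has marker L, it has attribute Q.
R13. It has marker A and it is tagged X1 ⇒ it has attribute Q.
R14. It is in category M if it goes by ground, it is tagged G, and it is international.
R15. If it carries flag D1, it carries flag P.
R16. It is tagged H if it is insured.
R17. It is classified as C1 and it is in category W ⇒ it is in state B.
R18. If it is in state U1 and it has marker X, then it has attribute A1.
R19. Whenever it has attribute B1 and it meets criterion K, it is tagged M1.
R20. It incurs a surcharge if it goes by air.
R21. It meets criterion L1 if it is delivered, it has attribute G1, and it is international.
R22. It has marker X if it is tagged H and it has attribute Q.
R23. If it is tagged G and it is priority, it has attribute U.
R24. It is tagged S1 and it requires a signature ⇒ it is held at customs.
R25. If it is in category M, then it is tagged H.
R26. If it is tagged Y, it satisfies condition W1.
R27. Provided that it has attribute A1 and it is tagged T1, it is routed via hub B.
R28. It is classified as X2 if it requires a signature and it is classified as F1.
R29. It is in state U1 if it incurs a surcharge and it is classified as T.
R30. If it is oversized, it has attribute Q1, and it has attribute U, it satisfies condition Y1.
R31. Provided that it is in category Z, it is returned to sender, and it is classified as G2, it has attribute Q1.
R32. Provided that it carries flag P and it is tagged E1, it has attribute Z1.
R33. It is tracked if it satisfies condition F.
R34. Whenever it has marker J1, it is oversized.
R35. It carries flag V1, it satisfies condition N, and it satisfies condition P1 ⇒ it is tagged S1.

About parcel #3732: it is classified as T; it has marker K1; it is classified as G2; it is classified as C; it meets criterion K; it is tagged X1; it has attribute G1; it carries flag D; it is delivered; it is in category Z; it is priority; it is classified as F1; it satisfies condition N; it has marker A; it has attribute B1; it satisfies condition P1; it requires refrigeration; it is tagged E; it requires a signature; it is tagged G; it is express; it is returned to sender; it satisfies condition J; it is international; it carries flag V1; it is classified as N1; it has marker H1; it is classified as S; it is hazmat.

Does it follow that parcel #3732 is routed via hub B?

Yes

By R4 (it is express, it is classified as N1, it carries flag D): it is tagged E1.
By R5 (it has marker H1): it is consolidated.
By R7 (it is hazmat): it goes by ground.
By R11 (it is consolidated, it carries flag D): it carries flag P.
By R13 (it has marker A, it is tagged X1): it has attribute Q.
By R14 (it goes by ground, it is tagged G, it is international): it is in category M.
By R19 (it has attribute B1, it meets criterion K): it is tagged M1.
By R21 (it is delivered, it has attribute G1, it is international): it meets criterion L1.
By R23 (it is tagged G, it is priority): it has attribute U.
By R25 (it is in category M): it is tagged H.
By R28 (it requires a signature, it is classified as F1): it is classified as X2.
By R31 (it is in category Z, it is returned to sender, it is classified as G2): it has attribute Q1.
By R32 (it carries flag P, it is tagged E1): it has attribute Z1.
By R35 (it carries flag V1, it satisfies condition N, it satisfies condition P1): it is tagged S1.
By R1 (it is tagged M1, it is classified as N1): it is oversized.
By R3 (it is classified as X2, it satisfies condition J): it is in category W.
By R10 (it meets criterion L1, it requires refrigeration, it is classified as C): it is classified as C1.
By R17 (it is classified as C1, it is in category W): it is in state B.
By R22 (it is tagged H, it has attribute Q): it has marker X.
By R24 (it is tagged S1, it requires a signature): it is held at customs.
By R30 (it is oversized, it has attribute Q1, it has attribute U): it satisfies condition Y1.
By R2 (it is held at customs): it goes by air.
By R9 (it is in state B, it satisfies condition Y1, it has attribute Z1): it is tagged T1.
By R20 (it goes by air): it incurs a surcharge.
By R29 (it incurs a surcharge, it is classified as T): it is in state U1.
By R18 (it is in state U1, it has marker X): it has attribute A1.
By R27 (it has attribute A1, it is tagged T1): it is routed via hub B.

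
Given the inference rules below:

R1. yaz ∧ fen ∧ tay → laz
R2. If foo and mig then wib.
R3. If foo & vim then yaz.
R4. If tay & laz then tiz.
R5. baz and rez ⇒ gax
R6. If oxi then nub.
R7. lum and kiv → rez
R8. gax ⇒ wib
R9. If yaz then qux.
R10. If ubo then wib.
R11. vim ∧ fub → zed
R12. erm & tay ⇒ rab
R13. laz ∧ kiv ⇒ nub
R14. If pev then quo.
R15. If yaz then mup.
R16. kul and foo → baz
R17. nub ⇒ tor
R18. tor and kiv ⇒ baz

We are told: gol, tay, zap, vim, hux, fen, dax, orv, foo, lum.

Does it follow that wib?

No

Forward chaining from the given facts derives: yaz, qux, mup, laz, tiz.
Rules concluding wib: R2 needs mig; R8 needs gax; R10 needs ubo — none of these are established.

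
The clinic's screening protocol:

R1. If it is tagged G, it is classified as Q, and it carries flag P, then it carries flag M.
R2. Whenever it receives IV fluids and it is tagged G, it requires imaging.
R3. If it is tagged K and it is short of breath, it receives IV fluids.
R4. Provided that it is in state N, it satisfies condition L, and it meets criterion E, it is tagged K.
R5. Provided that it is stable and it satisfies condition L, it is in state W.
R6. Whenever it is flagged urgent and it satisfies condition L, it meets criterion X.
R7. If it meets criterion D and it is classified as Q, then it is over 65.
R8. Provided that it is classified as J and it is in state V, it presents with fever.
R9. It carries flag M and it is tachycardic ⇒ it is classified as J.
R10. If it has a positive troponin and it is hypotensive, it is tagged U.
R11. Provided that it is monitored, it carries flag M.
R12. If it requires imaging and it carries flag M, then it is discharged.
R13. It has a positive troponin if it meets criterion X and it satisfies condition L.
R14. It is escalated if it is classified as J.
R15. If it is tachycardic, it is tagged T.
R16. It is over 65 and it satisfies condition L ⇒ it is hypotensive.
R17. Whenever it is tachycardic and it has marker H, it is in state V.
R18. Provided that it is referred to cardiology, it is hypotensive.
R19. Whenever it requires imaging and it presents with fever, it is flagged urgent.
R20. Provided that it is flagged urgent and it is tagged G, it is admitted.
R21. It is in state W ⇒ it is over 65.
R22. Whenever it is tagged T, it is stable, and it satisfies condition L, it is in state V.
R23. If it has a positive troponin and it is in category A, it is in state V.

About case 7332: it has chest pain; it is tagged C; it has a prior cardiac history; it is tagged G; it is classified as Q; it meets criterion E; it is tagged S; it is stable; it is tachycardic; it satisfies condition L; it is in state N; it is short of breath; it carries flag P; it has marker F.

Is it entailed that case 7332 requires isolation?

Forward chaining from the given facts derives: carries flag M, is tagged K, is in state W, is classified as J, is escalated, is tagged T, is over 65, is in state V, receives IV fluids, presents with fever, is hypotensive, requires imaging, is discharged, is flagged urgent, is admitted, meets criterion X, has a positive troponin, is tagged U.
No rule has "it requires isolation" as its conclusion, and it is not among the given facts.

No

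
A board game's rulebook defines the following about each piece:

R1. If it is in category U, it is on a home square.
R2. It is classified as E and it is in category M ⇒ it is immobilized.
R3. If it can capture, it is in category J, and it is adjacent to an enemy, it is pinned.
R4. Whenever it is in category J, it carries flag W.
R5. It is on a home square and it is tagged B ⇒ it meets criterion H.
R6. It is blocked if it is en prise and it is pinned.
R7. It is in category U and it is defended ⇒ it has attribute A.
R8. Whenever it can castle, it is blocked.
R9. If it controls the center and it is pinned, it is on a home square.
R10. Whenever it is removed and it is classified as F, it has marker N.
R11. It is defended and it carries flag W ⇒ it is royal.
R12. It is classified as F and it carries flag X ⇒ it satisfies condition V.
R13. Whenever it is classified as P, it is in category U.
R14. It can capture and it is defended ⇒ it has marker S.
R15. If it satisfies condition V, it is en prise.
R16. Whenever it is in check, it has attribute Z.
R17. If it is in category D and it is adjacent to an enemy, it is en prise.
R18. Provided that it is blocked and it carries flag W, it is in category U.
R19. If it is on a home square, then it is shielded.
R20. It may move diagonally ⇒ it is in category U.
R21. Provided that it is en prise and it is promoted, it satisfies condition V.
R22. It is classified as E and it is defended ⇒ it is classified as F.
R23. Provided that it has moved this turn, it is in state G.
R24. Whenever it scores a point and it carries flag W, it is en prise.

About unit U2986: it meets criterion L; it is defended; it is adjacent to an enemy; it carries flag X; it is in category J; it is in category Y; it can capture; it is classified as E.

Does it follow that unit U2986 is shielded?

Yes

By R3 (it can capture, it is in category J, it is adjacent to an enemy): it is pinned.
By R4 (it is in category J): it carries flag W.
By R22 (it is classified as E, it is defended): it is classified as F.
By R12 (it is classified as F, it carries flag X): it satisfies condition V.
By R15 (it satisfies condition V): it is en prise.
By R6 (it is en prise, it is pinned): it is blocked.
By R18 (it is blocked, it carries flag W): it is in category U.
By R1 (it is in category U): it is on a home square.
By R19 (it is on a home square): it is shielded.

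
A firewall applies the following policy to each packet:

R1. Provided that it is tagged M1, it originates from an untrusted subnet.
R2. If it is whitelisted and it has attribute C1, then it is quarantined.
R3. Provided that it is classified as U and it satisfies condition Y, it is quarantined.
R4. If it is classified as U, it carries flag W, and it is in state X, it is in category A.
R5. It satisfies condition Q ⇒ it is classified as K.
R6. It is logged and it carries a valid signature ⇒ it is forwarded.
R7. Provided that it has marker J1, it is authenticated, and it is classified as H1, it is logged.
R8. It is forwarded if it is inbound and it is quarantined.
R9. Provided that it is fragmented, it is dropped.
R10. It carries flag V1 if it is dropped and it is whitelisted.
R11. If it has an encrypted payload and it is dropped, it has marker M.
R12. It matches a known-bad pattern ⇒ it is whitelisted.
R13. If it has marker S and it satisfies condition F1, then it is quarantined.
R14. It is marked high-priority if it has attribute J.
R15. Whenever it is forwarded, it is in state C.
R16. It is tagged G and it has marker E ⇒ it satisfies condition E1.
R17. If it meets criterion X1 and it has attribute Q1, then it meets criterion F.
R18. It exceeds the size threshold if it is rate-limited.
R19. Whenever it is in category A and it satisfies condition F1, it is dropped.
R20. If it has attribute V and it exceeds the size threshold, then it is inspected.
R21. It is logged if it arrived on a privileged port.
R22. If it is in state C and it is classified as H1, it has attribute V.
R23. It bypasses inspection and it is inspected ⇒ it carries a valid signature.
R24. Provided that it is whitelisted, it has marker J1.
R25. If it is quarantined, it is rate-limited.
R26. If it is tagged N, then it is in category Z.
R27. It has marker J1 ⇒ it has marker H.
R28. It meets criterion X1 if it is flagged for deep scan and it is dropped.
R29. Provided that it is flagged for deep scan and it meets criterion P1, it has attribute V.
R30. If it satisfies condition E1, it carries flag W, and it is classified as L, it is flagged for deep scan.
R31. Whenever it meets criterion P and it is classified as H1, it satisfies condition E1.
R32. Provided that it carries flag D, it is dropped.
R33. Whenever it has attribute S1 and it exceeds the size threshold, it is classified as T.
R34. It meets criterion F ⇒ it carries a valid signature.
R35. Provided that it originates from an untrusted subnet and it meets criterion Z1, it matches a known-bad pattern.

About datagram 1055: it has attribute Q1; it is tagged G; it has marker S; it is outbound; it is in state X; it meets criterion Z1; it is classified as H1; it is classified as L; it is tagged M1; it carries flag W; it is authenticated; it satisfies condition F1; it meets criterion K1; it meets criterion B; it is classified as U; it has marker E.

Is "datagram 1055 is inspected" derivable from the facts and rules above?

By R1 (it is tagged M1): it originates from an untrusted subnet.
By R4 (it is classified as U, it carries flag W, it is in state X): it is in category A.
By R13 (it has marker S, it satisfies condition F1): it is quarantined.
By R16 (it is tagged G, it has marker E): it satisfies condition E1.
By R19 (it is in category A, it satisfies condition F1): it is dropped.
By R25 (it is quarantined): it is rate-limited.
By R30 (it satisfies condition E1, it carries flag W, it is classified as L): it is flagged for deep scan.
By R35 (it originates from an untrusted subnet, it meets criterion Z1): it matches a known-bad pattern.
By R12 (it matches a known-bad pattern): it is whitelisted.
By R18 (it is rate-limited): it exceeds the size threshold.
By R24 (it is whitelisted): it has marker J1.
By R28 (it is flagged for deep scan, it is dropped): it meets criterion X1.
By R7 (it has marker J1, it is authenticated, it is classified as H1): it is logged.
By R17 (it meets criterion X1, it has attribute Q1): it meets criterion F.
By R34 (it meets criterion F): it carries a valid signature.
By R6 (it is logged, it carries a valid signature): it is forwarded.
By R15 (it is forwarded): it is in state C.
By R22 (it is in state C, it is classified as H1): it has attribute V.
By R20 (it has attribute V, it exceeds the size threshold): it is inspected.

Yes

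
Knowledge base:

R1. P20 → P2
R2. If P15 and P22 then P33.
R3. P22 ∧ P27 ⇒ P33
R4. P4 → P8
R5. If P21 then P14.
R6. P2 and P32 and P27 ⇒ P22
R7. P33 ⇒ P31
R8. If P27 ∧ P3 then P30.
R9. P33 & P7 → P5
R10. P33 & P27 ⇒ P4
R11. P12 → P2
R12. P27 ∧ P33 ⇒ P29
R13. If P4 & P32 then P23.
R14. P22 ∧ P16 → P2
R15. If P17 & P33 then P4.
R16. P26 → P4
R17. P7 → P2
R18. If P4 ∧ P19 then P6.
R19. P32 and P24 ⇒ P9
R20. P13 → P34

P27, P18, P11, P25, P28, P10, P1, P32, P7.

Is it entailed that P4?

P2  (by R17: P7)
P22  (by R6: P2, P32, P27)
P33  (by R3: P22, P27)
P4  (by R10: P33, P27)

Yes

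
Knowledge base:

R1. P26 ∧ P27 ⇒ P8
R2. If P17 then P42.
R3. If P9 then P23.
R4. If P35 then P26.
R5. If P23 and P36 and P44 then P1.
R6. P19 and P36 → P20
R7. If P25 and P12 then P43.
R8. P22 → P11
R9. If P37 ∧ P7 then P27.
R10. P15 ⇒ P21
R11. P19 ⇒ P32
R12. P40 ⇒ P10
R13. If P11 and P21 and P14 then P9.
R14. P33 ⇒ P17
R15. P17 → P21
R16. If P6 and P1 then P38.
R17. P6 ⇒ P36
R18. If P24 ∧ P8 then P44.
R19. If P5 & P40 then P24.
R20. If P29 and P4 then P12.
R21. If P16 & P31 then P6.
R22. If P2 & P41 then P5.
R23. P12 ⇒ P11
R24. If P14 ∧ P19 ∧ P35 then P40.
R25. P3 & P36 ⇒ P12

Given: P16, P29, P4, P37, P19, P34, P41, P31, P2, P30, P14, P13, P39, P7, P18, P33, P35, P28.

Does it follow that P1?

Yes

P26  (by R4: P35)
P27  (by R9: P37, P7)
P17  (by R14: P33)
P21  (by R15: P17)
P12  (by R20: P29, P4)
P6  (by R21: P16, P31)
P5  (by R22: P2, P41)
P11  (by R23: P12)
P40  (by R24: P14, P19, P35)
P8  (by R1: P26, P27)
P9  (by R13: P11, P21, P14)
P36  (by R17: P6)
P24  (by R19: P5, P40)
P23  (by R3: P9)
P44  (by R18: P24, P8)
P1  (by R5: P23, P36, P44)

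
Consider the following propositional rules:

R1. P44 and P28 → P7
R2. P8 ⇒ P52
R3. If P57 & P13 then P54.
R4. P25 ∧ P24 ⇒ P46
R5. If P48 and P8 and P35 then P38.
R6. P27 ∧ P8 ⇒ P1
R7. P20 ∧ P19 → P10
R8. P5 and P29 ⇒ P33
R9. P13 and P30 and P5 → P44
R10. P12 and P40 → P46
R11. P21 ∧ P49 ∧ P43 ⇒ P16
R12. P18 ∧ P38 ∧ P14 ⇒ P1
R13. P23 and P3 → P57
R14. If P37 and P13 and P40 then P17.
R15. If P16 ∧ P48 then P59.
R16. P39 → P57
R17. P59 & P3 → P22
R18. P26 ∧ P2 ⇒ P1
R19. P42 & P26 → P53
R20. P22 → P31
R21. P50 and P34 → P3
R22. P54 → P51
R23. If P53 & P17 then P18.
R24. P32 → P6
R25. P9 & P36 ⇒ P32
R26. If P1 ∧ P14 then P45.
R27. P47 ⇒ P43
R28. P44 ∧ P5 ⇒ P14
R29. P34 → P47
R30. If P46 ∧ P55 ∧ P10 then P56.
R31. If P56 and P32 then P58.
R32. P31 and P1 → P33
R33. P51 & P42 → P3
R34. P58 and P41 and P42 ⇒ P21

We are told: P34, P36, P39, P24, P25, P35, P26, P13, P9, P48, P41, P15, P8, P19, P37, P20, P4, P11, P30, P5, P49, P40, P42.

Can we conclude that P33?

Forward chaining from the given facts derives: P52, P46, P38, P10, P44, P17, P57, P53, P18, P32, P14, P47, P54, P1, P51, P6, P45, P43, P3.
Rules concluding P33: R8 needs P29; R32 needs P31 — none of these are established.

No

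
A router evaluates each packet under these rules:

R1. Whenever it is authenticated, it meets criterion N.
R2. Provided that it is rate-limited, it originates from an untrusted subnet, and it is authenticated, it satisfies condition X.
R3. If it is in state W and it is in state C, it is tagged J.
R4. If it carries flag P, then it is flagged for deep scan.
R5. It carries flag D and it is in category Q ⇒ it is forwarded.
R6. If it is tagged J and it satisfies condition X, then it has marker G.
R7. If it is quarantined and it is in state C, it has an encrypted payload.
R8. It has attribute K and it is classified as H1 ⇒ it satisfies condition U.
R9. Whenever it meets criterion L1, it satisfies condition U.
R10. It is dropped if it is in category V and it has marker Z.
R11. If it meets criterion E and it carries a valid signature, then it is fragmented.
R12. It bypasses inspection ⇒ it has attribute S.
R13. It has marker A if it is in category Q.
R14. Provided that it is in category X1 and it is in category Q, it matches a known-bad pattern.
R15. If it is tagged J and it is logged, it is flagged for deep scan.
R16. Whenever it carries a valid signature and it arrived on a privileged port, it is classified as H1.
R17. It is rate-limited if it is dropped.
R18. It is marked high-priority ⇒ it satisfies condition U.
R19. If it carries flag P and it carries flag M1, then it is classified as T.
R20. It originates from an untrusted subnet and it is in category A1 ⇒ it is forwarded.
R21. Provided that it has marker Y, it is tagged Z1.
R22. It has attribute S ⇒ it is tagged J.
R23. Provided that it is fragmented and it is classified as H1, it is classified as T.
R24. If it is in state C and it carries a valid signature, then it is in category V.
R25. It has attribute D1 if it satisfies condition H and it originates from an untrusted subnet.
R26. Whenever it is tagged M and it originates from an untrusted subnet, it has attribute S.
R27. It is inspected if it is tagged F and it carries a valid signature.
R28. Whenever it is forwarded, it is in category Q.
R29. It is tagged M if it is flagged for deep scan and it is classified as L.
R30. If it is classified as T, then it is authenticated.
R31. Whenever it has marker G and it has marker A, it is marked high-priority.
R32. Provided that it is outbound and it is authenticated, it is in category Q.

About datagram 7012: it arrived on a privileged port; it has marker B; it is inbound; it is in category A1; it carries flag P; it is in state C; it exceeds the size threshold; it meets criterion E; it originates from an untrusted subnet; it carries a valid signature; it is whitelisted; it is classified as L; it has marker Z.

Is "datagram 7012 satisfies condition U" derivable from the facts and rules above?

Yes

By R4 (it carries flag P): it is flagged for deep scan.
By R11 (it meets criterion E, it carries a valid signature): it is fragmented.
By R16 (it carries a valid signature, it arrived on a privileged port): it is classified as H1.
By R20 (it originates from an untrusted subnet, it is in category A1): it is forwarded.
By R23 (it is fragmented, it is classified as H1): it is classified as T.
By R24 (it is in state C, it carries a valid signature): it is in category V.
By R28 (it is forwarded): it is in category Q.
By R29 (it is flagged for deep scan, it is classified as L): it is tagged M.
By R30 (it is classified as T): it is authenticated.
By R10 (it is in category V, it has marker Z): it is dropped.
By R13 (it is in category Q): it has marker A.
By R17 (it is dropped): it is rate-limited.
By R26 (it is tagged M, it originates from an untrusted subnet): it has attribute S.
By R2 (it is rate-limited, it originates from an untrusted subnet, it is authenticated): it satisfies condition X.
By R22 (it has attribute S): it is tagged J.
By R6 (it is tagged J, it satisfies condition X): it has marker G.
By R31 (it has marker G, it has marker A): it is marked high-priority.
By R18 (it is marked high-priority): it satisfies condition U.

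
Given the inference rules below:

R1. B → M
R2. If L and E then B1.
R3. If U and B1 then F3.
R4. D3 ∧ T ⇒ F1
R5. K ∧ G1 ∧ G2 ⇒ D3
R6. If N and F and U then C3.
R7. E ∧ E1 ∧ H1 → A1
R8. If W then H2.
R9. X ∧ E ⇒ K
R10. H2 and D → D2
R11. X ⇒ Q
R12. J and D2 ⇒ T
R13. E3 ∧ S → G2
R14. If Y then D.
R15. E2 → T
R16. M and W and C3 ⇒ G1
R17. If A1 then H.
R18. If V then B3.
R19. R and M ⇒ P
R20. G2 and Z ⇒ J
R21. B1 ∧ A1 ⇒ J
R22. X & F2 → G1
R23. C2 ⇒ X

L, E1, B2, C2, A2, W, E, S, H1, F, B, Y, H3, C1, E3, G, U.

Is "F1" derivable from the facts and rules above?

No

Forward chaining from the given facts derives: M, B1, F3, A1, H2, G2, D, H, J, X, K, D2, Q, T.
The only rule concluding F1 is R4, which needs D3; that is never established.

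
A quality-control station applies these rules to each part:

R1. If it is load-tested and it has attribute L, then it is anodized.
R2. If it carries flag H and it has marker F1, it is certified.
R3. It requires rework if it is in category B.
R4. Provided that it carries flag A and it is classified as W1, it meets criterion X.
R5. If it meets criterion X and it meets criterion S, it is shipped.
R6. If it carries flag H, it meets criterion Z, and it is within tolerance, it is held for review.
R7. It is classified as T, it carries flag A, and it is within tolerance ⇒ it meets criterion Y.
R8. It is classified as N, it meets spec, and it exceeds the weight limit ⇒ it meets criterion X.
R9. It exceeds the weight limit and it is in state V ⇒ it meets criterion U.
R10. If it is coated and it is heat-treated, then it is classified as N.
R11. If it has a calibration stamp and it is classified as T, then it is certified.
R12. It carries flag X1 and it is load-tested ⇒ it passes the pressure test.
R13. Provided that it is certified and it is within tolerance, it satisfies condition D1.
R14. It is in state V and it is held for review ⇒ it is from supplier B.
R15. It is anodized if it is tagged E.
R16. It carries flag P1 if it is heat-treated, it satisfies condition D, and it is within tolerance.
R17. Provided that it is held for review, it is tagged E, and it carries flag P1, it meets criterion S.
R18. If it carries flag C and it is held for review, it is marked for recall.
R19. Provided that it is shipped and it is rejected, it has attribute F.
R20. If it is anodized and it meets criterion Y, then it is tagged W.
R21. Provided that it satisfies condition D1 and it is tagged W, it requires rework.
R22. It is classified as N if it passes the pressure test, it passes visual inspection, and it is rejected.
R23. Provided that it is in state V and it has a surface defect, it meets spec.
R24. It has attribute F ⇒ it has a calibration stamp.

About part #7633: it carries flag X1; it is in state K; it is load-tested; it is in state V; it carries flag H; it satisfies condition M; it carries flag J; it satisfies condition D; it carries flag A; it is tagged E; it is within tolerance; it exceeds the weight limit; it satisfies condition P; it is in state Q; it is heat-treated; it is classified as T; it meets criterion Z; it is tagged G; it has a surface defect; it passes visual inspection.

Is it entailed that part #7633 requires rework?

Forward chaining from the given facts derives: is held for review, meets criterion Y, meets criterion U, passes the pressure test, is from supplier B, is anodized, carries flag P1, meets criterion S, is tagged W, meets spec.
Rules concluding "it requires rework": R3 needs "it is in category B"; R21 needs "it satisfies condition D1" — none of these are established.

No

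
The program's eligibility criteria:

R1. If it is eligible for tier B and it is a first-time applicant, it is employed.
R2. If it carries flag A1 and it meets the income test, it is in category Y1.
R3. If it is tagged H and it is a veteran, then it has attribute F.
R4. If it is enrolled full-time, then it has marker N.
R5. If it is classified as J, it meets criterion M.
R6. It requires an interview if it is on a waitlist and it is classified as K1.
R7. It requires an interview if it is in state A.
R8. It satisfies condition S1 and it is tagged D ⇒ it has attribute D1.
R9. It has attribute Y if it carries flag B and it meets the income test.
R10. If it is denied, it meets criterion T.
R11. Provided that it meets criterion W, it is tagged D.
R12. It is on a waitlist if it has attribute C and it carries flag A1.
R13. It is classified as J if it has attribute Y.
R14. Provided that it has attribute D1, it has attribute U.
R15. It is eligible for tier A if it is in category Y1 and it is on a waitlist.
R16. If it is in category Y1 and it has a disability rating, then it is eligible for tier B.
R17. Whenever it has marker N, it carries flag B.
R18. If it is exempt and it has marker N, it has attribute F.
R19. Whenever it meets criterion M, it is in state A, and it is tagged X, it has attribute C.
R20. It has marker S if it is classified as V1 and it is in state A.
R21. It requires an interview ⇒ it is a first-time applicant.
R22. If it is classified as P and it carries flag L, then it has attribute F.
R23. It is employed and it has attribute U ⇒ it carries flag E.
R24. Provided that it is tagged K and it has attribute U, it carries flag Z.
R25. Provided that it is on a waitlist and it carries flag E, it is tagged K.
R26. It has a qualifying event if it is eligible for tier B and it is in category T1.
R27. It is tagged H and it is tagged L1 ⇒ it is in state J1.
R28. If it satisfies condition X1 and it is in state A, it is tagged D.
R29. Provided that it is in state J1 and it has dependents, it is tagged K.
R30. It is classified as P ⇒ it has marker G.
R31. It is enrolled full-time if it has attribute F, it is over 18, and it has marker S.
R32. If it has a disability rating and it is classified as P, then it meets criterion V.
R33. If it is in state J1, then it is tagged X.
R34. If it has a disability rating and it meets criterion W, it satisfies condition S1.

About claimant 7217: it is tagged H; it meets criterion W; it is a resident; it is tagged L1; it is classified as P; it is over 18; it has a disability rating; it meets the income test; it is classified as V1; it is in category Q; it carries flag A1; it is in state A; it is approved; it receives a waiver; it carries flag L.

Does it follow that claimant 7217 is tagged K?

Yes

By R2 (it carries flag A1, it meets the income test): it is in category Y1.
By R7 (it is in state A): it requires an interview.
By R11 (it meets criterion W): it is tagged D.
By R16 (it is in category Y1, it has a disability rating): it is eligible for tier B.
By R20 (it is classified as V1, it is in state A): it has marker S.
By R21 (it requires an interview): it is a first-time applicant.
By R22 (it is classified as P, it carries flag L): it has attribute F.
By R27 (it is tagged H, it is tagged L1): it is in state J1.
By R31 (it has attribute F, it is over 18, it has marker S): it is enrolled full-time.
By R33 (it is in state J1): it is tagged X.
By R34 (it has a disability rating, it meets criterion W): it satisfies condition S1.
By R1 (it is eligible for tier B, it is a first-time applicant): it is employed.
By R4 (it is enrolled full-time): it has marker N.
By R8 (it satisfies condition S1, it is tagged D): it has attribute D1.
By R14 (it has attribute D1): it has attribute U.
By R17 (it has marker N): it carries flag B.
By R23 (it is employed, it has attribute U): it carries flag E.
By R9 (it carries flag B, it meets the income test): it has attribute Y.
By R13 (it has attribute Y): it is classified as J.
By R5 (it is classified as J): it meets criterion M.
By R19 (it meets criterion M, it is in state A, it is tagged X): it has attribute C.
By R12 (it has attribute C, it carries flag A1): it is on a waitlist.
By R25 (it is on a waitlist, it carries flag E): it is tagged K.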